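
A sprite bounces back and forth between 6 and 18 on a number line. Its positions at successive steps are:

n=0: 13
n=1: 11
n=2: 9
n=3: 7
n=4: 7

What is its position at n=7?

13

The value travels 2 per step and bounces off the walls at 6 and 18.
  step 5: 7 → 9
  step 6: 9 → 11
  step 7: 11 → 13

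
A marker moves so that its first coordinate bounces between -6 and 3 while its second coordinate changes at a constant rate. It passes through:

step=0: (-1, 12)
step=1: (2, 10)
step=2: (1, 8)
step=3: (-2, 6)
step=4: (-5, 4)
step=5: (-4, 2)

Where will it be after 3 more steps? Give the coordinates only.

The first coordinate travels 3 per step and bounces off the walls at -6 and 3.
  step 6: -4 → -1
  step 7: -1 → 2
  step 8: 2 → 1
The second coordinate changes by -2 each step: at step 8 it is -4.

(1, -4)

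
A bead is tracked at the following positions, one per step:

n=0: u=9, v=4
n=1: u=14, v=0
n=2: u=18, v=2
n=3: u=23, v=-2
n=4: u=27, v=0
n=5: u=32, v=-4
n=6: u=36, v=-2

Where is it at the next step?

Step-to-step displacements: (+5,-4), (+4,+2), (+5,-4), (+4,+2), (+5,-4), (+4,+2) — a repeating cycle of length 2.
step 7: apply (+5,-4) → u=41, v=-6

u=41, v=-6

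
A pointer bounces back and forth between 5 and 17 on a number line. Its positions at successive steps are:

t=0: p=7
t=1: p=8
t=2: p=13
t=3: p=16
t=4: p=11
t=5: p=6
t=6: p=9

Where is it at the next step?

The value reflects between 5 and 17, moving 5 per step.
  step 7: 9 → 14

p=14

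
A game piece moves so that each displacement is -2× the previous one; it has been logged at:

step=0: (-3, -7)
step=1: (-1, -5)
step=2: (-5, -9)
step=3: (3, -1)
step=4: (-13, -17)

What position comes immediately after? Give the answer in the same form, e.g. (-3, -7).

(19, 15)

Consecutive displacements (+2, +2), (-4, -4), (+8, +8), (-16, -16) scale by a factor of -2 each step.
step 5: (-13, -17) + (+32, +32) → (19, 15)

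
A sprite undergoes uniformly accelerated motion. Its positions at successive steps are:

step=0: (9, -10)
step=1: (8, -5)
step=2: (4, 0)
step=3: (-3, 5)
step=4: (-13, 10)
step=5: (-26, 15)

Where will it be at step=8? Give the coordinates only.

(-83, 30)

Successive displacements: (-1, +5), (-4, +5), (-7, +5), (-10, +5), (-13, +5) — each changes by (-3, +0).
step 6: (-26, 15) + (-16, +5) → (-42, 20)
step 7: (-42, 20) + (-19, +5) → (-61, 25)
step 8: (-61, 25) + (-22, +5) → (-83, 30)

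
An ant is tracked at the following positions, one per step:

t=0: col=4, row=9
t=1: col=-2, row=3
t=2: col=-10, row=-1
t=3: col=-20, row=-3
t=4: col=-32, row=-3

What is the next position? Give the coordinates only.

col=-46, row=-1

Successive displacements: (-6, -6), (-8, -4), (-10, -2), (-12, +0) — each changes by (-2, +2).
step 5: col=-32, row=-3 + (-14, +2) → col=-46, row=-1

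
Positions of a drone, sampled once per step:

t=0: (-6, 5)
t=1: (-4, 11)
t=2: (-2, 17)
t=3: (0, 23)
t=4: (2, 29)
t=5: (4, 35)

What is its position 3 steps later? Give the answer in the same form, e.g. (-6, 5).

Each step adds (+2, +6) to the position.
step 6: (4, 35) + (+2, +6) → (6, 41)
step 7: (6, 41) + (+2, +6) → (8, 47)
step 8: (8, 47) + (+2, +6) → (10, 53)

(10, 53)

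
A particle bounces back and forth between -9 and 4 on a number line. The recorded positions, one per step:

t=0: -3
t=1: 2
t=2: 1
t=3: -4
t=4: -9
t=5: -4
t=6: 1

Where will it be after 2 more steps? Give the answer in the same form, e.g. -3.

-3

The value reflects between -9 and 4, moving 5 per step.
  step 7: 1 → 2
  step 8: 2 → -3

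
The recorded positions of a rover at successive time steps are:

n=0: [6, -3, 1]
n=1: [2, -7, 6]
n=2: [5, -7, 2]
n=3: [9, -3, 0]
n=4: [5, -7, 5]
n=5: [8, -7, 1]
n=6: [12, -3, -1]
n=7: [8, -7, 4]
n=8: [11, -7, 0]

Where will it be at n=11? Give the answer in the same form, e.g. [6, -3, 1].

Step-to-step displacements: [-4, -4, +5], [+3, +0, -4], [+4, +4, -2], [-4, -4, +5], [+3, +0, -4], [+4, +4, -2], [-4, -4, +5], [+3, +0, -4] — a repeating cycle of length 3.
step 9: apply [+4, +4, -2] → [15, -3, -2]
step 10: apply [-4, -4, +5] → [11, -7, 3]
step 11: apply [+3, +0, -4] → [14, -7, -1]

[14, -7, -1]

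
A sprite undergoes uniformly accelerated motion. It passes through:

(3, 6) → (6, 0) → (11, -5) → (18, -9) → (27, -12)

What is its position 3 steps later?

Taking differences between consecutive positions: (+3, -6), (+5, -5), (+7, -4), (+9, -3). These grow by (+2, +1) each step.
step 5: (27, -12) + (+11, -2) → (38, -14)
step 6: (38, -14) + (+13, -1) → (51, -15)
step 7: (51, -15) + (+15, +0) → (66, -15)

(66, -15)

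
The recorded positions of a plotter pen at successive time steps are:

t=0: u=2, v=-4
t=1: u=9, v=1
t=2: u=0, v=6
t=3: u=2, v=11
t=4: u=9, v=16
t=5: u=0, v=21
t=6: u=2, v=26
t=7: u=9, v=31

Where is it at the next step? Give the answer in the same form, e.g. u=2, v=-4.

u=0, v=36

U: cycles through 2, 9, 0 every 3 steps. Step 8 lands at position 2 of the cycle → 0.
V: linear, +5 per step → 36 at step 8.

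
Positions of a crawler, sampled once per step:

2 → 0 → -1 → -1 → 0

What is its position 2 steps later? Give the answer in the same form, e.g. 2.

First differences are -2, -1, +0, +1; their common second difference is +1 (constant acceleration).
step 5: 0 + 2 → 2
step 6: 2 + 3 → 5

5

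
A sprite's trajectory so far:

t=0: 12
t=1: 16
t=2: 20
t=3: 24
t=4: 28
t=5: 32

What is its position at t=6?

Constant displacement of +4 per step.
step 6: 32 + 4 → 36

36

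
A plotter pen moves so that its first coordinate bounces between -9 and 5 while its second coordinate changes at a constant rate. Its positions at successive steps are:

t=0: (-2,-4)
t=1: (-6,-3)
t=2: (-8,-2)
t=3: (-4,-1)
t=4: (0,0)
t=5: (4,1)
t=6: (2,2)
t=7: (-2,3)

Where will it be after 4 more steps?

The first coordinate reflects between -9 and 5, moving 4 per step.
  step 8: -2 → -6
  step 9: -6 → -8
  step 10: -8 → -4
  step 11: -4 → 0
The second coordinate changes by +1 each step: at step 11 it is 7.

(0,7)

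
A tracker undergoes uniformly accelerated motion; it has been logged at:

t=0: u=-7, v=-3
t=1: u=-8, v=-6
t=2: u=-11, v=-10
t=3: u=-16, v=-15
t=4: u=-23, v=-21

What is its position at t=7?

Successive displacements: (-1, -3), (-3, -4), (-5, -5), (-7, -6) — each changes by (-2, -1).
step 5: u=-23, v=-21 + (-9, -7) → u=-32, v=-28
step 6: u=-32, v=-28 + (-11, -8) → u=-43, v=-36
step 7: u=-43, v=-36 + (-13, -9) → u=-56, v=-45

u=-56, v=-45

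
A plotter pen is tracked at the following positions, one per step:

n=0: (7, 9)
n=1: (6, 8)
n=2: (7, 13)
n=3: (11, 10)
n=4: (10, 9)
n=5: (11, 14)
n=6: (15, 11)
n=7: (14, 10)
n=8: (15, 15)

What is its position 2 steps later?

Step-to-step displacements: (-1, -1), (+1, +5), (+4, -3), (-1, -1), (+1, +5), (+4, -3), (-1, -1), (+1, +5) — a repeating cycle of length 3.
step 9: apply (+4, -3) → (19, 12)
step 10: apply (-1, -1) → (18, 11)

(18, 11)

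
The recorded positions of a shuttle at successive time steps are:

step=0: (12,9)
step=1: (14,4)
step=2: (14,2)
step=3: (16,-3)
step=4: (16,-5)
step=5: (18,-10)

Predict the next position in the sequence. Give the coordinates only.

(18,-12)

The moves between consecutive positions are (+2,-5), (+0,-2), (+2,-5), (+0,-2), (+2,-5); they repeat the 2-cycle [(+2,-5), (+0,-2)].
step 6: apply (+0,-2) → (18,-12)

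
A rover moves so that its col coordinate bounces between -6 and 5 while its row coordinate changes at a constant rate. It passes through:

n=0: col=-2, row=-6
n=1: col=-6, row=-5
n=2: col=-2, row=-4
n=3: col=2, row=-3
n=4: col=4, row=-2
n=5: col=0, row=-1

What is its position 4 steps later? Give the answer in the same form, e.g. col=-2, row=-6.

col=4, row=3

The col coordinate travels 4 per step and bounces off the walls at -6 and 5.
  step 6: 0 → -4
  step 7: -4 → -4
  step 8: -4 → 0
  step 9: 0 → 4
The row coordinate changes by +1 each step: at step 9 it is 3.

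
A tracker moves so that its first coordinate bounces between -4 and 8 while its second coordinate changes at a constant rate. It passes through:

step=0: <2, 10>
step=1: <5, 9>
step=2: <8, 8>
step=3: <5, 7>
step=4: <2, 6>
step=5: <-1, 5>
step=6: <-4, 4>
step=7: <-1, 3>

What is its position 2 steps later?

<5, 1>

The first coordinate travels 3 per step and bounces off the walls at -4 and 8.
  step 8: -1 → 2
  step 9: 2 → 5
The second coordinate changes by -1 each step: at step 9 it is 1.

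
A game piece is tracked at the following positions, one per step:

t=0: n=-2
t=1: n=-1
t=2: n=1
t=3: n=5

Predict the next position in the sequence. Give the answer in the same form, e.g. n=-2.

The jumps are +1, +2, +4 — a geometric progression with ratio 2.
step 4: 5 + 8 → n=13

n=13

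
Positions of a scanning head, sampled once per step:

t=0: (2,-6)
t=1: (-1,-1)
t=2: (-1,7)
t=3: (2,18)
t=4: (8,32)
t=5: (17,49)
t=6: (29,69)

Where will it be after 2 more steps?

Taking differences between consecutive positions: (-3,+5), (+0,+8), (+3,+11), (+6,+14), (+9,+17), (+12,+20). These grow by (+3,+3) each step.
step 7: (29,69) + (+15,+23) → (44,92)
step 8: (44,92) + (+18,+26) → (62,118)

(62,118)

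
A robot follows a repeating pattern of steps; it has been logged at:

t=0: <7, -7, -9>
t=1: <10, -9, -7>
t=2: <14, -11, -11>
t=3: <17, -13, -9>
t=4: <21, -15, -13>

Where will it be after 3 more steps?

Step-to-step displacements: <+3, -2, +2>, <+4, -2, -4>, <+3, -2, +2>, <+4, -2, -4> — a repeating cycle of length 2.
step 5: apply <+3, -2, +2> → <24, -17, -11>
step 6: apply <+4, -2, -4> → <28, -19, -15>
step 7: apply <+3, -2, +2> → <31, -21, -13>

<31, -21, -13>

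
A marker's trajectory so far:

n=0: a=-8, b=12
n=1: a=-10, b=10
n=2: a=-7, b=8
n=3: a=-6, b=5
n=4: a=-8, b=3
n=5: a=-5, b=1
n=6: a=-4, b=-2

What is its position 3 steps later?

a=-2, b=-9

Differencing gives (-2, -2), (+3, -2), (+1, -3), (-2, -2), (+3, -2), (+1, -3). This is the pattern (-2, -2), (+3, -2), (+1, -3) repeated.
step 7: apply (-2, -2) → a=-6, b=-4
step 8: apply (+3, -2) → a=-3, b=-6
step 9: apply (+1, -3) → a=-2, b=-9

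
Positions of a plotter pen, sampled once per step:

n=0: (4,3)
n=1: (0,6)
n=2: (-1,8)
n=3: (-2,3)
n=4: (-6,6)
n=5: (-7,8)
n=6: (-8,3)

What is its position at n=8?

Step-to-step displacements: (-4,+3), (-1,+2), (-1,-5), (-4,+3), (-1,+2), (-1,-5) — a repeating cycle of length 3.
step 7: apply (-4,+3) → (-12,6)
step 8: apply (-1,+2) → (-13,8)

(-13,8)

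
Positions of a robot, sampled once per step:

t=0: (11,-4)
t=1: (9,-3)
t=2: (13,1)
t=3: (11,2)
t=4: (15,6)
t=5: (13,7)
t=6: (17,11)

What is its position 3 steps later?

Step-to-step displacements: (-2,+1), (+4,+4), (-2,+1), (+4,+4), (-2,+1), (+4,+4) — a repeating cycle of length 2.
step 7: apply (-2,+1) → (15,12)
step 8: apply (+4,+4) → (19,16)
step 9: apply (-2,+1) → (17,17)

(17,17)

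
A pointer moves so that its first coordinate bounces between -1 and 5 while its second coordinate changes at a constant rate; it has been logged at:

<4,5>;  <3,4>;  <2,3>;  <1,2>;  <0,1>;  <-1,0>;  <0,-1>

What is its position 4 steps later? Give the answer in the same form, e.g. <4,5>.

The first coordinate travels 1 per step and bounces off the walls at -1 and 5.
  step 7: 0 → 1
  step 8: 1 → 2
  step 9: 2 → 3
  step 10: 3 → 4
The second coordinate changes by -1 each step: at step 10 it is -5.

<4,-5>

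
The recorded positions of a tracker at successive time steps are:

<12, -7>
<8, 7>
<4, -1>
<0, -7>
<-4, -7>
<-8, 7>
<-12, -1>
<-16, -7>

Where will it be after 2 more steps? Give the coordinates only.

<-24, 7>

The first coordinate changes by -4 each step, so at step 9 it is 12 + 9·(-4) = -24.
The second coordinate repeats the cycle [-7, 7, -1, -7] with period 4; step 9 mod 4 = 1, giving 7.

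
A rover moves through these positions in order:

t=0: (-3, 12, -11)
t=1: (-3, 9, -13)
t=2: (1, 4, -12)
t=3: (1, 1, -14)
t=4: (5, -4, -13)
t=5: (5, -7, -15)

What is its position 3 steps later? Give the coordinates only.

Step-to-step displacements: (+0, -3, -2), (+4, -5, +1), (+0, -3, -2), (+4, -5, +1), (+0, -3, -2) — a repeating cycle of length 2.
step 6: apply (+4, -5, +1) → (9, -12, -14)
step 7: apply (+0, -3, -2) → (9, -15, -16)
step 8: apply (+4, -5, +1) → (13, -20, -15)

(13, -20, -15)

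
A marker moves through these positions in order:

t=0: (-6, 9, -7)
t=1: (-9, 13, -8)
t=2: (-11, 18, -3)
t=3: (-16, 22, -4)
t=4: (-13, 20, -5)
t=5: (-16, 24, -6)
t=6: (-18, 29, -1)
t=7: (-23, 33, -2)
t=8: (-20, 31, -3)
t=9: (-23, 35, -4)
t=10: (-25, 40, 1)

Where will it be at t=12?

Step-to-step displacements: (-3, +4, -1), (-2, +5, +5), (-5, +4, -1), (+3, -2, -1), (-3, +4, -1), (-2, +5, +5), (-5, +4, -1), (+3, -2, -1), (-3, +4, -1), (-2, +5, +5) — a repeating cycle of length 4.
step 11: apply (-5, +4, -1) → (-30, 44, 0)
step 12: apply (+3, -2, -1) → (-27, 42, -1)

(-27, 42, -1)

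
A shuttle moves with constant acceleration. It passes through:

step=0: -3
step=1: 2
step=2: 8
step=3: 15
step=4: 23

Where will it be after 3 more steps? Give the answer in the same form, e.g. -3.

Successive displacements: +5, +6, +7, +8 — each changes by +1.
step 5: 23 + 9 → 32
step 6: 32 + 10 → 42
step 7: 42 + 11 → 53

53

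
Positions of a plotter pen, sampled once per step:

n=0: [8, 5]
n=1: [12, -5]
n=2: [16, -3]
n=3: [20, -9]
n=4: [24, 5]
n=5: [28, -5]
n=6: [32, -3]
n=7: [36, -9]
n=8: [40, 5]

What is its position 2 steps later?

The first coordinate changes by +4 each step, so at step 10 it is 8 + 10·(4) = 48.
The second coordinate repeats the cycle [5, -5, -3, -9] with period 4; step 10 mod 4 = 2, giving -3.

[48, -3]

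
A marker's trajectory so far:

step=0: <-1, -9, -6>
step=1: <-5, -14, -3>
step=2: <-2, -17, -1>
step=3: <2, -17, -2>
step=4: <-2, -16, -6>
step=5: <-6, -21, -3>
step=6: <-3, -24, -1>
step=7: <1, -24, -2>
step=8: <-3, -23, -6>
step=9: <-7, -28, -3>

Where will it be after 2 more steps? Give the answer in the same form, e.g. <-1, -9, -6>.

Step-to-step displacements: <-4, -5, +3>, <+3, -3, +2>, <+4, +0, -1>, <-4, +1, -4>, <-4, -5, +3>, <+3, -3, +2>, <+4, +0, -1>, <-4, +1, -4>, <-4, -5, +3> — a repeating cycle of length 4.
step 10: apply <+3, -3, +2> → <-4, -31, -1>
step 11: apply <+4, +0, -1> → <0, -31, -2>

<0, -31, -2>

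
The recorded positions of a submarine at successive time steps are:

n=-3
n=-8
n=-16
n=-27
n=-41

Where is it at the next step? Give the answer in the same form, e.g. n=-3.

n=-58

First differences are -5, -8, -11, -14; their common second difference is -3 (constant acceleration).
step 5: -41 − 17 → n=-58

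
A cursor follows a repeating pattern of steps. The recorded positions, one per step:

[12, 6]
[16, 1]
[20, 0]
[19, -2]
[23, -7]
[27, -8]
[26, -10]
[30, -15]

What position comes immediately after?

[34, -16]

The moves between consecutive positions are [+4, -5], [+4, -1], [-1, -2], [+4, -5], [+4, -1], [-1, -2], [+4, -5]; they repeat the 3-cycle [[+4, -5], [+4, -1], [-1, -2]].
step 8: apply [+4, -1] → [34, -16]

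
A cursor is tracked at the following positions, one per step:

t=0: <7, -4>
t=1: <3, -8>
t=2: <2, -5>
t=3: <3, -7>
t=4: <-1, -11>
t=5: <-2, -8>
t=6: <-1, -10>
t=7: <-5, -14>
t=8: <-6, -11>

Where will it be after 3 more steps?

<-10, -14>

Differencing gives <-4, -4>, <-1, +3>, <+1, -2>, <-4, -4>, <-1, +3>, <+1, -2>, <-4, -4>, <-1, +3>. This is the pattern <-4, -4>, <-1, +3>, <+1, -2> repeated.
step 9: apply <+1, -2> → <-5, -13>
step 10: apply <-4, -4> → <-9, -17>
step 11: apply <-1, +3> → <-10, -14>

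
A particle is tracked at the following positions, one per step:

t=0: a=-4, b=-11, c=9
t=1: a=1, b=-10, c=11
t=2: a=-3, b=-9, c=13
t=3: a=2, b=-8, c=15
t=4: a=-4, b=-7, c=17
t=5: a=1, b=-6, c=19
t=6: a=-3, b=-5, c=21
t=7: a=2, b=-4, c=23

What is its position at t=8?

a=-4, b=-3, c=25

The a coordinate repeats the cycle [-4, 1, -3, 2] with period 4; step 8 mod 4 = 0, giving -4.
The b coordinate changes by +1 each step, so at step 8 it is -11 + 8·(1) = -3.
The c coordinate changes by +2 each step, so at step 8 it is 9 + 8·(2) = 25.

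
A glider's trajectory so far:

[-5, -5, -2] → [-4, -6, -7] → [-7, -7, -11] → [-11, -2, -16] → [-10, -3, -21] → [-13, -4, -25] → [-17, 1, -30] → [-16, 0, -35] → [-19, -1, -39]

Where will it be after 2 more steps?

[-22, 3, -49]

Step-to-step displacements: [+1, -1, -5], [-3, -1, -4], [-4, +5, -5], [+1, -1, -5], [-3, -1, -4], [-4, +5, -5], [+1, -1, -5], [-3, -1, -4] — a repeating cycle of length 3.
step 9: apply [-4, +5, -5] → [-23, 4, -44]
step 10: apply [+1, -1, -5] → [-22, 3, -49]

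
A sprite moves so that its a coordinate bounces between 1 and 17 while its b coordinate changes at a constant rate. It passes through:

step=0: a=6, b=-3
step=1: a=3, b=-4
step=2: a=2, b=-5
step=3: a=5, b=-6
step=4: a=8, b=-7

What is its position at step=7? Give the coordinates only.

The a coordinate travels 3 per step and bounces off the walls at 1 and 17.
  step 5: 8 → 11
  step 6: 11 → 14
  step 7: 14 → 17
The b coordinate changes by -1 each step: at step 7 it is -10.

a=17, b=-10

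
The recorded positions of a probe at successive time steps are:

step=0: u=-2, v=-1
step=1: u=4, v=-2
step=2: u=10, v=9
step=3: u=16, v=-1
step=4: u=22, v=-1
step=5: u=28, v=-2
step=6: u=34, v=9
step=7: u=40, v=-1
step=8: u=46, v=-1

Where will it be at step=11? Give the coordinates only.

The u coordinate changes by +6 each step, so at step 11 it is -2 + 11·(6) = 64.
The v coordinate repeats the cycle [-1, -2, 9, -1] with period 4; step 11 mod 4 = 3, giving -1.

u=64, v=-1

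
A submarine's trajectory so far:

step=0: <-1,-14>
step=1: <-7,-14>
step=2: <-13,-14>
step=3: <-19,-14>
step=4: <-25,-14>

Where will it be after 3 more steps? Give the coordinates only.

Constant displacement of <-6,+0> per step.
step 5: <-25,-14> + <-6,+0> → <-31,-14>
step 6: <-31,-14> + <-6,+0> → <-37,-14>
step 7: <-37,-14> + <-6,+0> → <-43,-14>

<-43,-14>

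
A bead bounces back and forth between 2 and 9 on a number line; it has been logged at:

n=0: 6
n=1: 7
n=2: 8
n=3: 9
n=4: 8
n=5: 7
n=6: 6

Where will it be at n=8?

4

The value reflects between 2 and 9, moving 1 per step.
  step 7: 6 → 5
  step 8: 5 → 4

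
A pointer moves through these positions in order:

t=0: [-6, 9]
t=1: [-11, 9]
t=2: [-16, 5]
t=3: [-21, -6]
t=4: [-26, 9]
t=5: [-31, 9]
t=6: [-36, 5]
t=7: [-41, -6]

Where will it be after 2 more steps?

[-51, 9]

The first coordinate changes by -5 each step, so at step 9 it is -6 + 9·(-5) = -51.
The second coordinate repeats the cycle [9, 9, 5, -6] with period 4; step 9 mod 4 = 1, giving 9.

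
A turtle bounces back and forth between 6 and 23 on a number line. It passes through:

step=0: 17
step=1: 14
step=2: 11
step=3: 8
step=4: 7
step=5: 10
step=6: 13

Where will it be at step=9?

22

The value reflects between 6 and 23, moving 3 per step.
  step 7: 13 → 16
  step 8: 16 → 19
  step 9: 19 → 22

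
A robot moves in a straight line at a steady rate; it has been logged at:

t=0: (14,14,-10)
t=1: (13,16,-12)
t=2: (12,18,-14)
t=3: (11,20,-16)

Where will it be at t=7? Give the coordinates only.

(7,28,-24)

Constant displacement of (-1,+2,-2) per step.
step 4: (11,20,-16) + (-1,+2,-2) → (10,22,-18)
step 5: (10,22,-18) + (-1,+2,-2) → (9,24,-20)
step 6: (9,24,-20) + (-1,+2,-2) → (8,26,-22)
step 7: (8,26,-22) + (-1,+2,-2) → (7,28,-24)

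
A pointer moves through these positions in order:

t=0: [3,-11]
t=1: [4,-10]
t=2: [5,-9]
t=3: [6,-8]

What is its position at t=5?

[8,-6]

Constant displacement of [+1,+1] per step.
step 4: [6,-8] + [+1,+1] → [7,-7]
step 5: [7,-7] + [+1,+1] → [8,-6]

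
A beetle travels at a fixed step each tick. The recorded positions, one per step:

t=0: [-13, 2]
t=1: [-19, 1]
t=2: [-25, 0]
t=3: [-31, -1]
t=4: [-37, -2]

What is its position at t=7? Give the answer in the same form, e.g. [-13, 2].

Constant displacement of [-6, -1] per step.
step 5: [-37, -2] + [-6, -1] → [-43, -3]
step 6: [-43, -3] + [-6, -1] → [-49, -4]
step 7: [-49, -4] + [-6, -1] → [-55, -5]

[-55, -5]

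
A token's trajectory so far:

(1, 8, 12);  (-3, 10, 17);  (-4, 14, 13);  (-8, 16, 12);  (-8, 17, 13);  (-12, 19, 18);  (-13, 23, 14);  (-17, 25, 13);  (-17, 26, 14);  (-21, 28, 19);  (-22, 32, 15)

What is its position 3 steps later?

(-30, 37, 20)

The moves between consecutive positions are (-4, +2, +5), (-1, +4, -4), (-4, +2, -1), (+0, +1, +1), (-4, +2, +5), (-1, +4, -4), (-4, +2, -1), (+0, +1, +1), (-4, +2, +5), (-1, +4, -4); they repeat the 4-cycle [(-4, +2, +5), (-1, +4, -4), (-4, +2, -1), (+0, +1, +1)].
step 11: apply (-4, +2, -1) → (-26, 34, 14)
step 12: apply (+0, +1, +1) → (-26, 35, 15)
step 13: apply (-4, +2, +5) → (-30, 37, 20)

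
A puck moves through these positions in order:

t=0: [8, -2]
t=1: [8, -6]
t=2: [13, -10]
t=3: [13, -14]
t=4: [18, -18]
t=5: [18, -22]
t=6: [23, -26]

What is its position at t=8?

Step-to-step displacements: [+0, -4], [+5, -4], [+0, -4], [+5, -4], [+0, -4], [+5, -4] — a repeating cycle of length 2.
step 7: apply [+0, -4] → [23, -30]
step 8: apply [+5, -4] → [28, -34]

[28, -34]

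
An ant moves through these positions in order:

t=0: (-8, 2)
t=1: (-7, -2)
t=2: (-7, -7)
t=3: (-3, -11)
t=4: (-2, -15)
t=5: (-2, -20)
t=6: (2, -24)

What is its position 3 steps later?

(7, -37)

The moves between consecutive positions are (+1, -4), (+0, -5), (+4, -4), (+1, -4), (+0, -5), (+4, -4); they repeat the 3-cycle [(+1, -4), (+0, -5), (+4, -4)].
step 7: apply (+1, -4) → (3, -28)
step 8: apply (+0, -5) → (3, -33)
step 9: apply (+4, -4) → (7, -37)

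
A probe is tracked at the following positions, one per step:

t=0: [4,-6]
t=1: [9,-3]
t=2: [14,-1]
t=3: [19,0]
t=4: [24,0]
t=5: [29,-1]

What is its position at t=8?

[44,-10]

Successive displacements: [+5,+3], [+5,+2], [+5,+1], [+5,+0], [+5,-1] — each changes by [+0,-1].
step 6: [29,-1] + [+5,-2] → [34,-3]
step 7: [34,-3] + [+5,-3] → [39,-6]
step 8: [39,-6] + [+5,-4] → [44,-10]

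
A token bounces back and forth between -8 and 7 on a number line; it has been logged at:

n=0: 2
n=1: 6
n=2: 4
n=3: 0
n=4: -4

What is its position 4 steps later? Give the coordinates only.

4

The value travels 4 per step and bounces off the walls at -8 and 7.
  step 5: -4 → -8
  step 6: -8 → -4
  step 7: -4 → 0
  step 8: 0 → 4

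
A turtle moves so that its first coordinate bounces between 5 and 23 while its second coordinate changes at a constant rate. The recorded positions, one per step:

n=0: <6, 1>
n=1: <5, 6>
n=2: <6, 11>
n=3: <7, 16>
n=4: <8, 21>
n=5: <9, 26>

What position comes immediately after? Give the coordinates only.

The first coordinate travels 1 per step and bounces off the walls at 5 and 23.
  step 6: 9 → 10
The second coordinate changes by +5 each step: at step 6 it is 31.

<10, 31>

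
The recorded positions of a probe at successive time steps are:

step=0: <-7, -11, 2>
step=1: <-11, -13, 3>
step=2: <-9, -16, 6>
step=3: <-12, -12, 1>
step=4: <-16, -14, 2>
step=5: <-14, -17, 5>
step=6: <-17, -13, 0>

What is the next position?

Step-to-step displacements: <-4, -2, +1>, <+2, -3, +3>, <-3, +4, -5>, <-4, -2, +1>, <+2, -3, +3>, <-3, +4, -5> — a repeating cycle of length 3.
step 7: apply <-4, -2, +1> → <-21, -15, 1>

<-21, -15, 1>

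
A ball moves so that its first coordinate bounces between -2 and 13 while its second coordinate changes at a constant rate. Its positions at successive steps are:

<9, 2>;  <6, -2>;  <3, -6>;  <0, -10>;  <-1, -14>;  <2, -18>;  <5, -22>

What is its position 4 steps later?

<9, -38>

The first coordinate reflects between -2 and 13, moving 3 per step.
  step 7: 5 → 8
  step 8: 8 → 11
  step 9: 11 → 12
  step 10: 12 → 9
The second coordinate changes by -4 each step: at step 10 it is -38.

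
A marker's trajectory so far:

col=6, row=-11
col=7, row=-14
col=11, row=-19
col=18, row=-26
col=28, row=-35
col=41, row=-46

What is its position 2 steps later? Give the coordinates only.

First differences are (+1,-3), (+4,-5), (+7,-7), (+10,-9), (+13,-11); their common second difference is (+3,-2) (constant acceleration).
step 6: col=41, row=-46 + (+16,-13) → col=57, row=-59
step 7: col=57, row=-59 + (+19,-15) → col=76, row=-74

col=76, row=-74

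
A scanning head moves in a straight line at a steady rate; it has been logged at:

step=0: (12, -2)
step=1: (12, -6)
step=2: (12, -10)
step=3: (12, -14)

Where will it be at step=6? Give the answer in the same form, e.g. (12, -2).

(12, -26)

Constant displacement of (+0, -4) per step.
step 4: (12, -14) + (+0, -4) → (12, -18)
step 5: (12, -18) + (+0, -4) → (12, -22)
step 6: (12, -22) + (+0, -4) → (12, -26)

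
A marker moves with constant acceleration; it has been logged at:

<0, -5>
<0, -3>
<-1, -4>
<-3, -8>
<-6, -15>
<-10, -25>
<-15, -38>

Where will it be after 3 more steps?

<-36, -95>

Taking differences between consecutive positions: <+0, +2>, <-1, -1>, <-2, -4>, <-3, -7>, <-4, -10>, <-5, -13>. These grow by <-1, -3> each step.
step 7: <-15, -38> + <-6, -16> → <-21, -54>
step 8: <-21, -54> + <-7, -19> → <-28, -73>
step 9: <-28, -73> + <-8, -22> → <-36, -95>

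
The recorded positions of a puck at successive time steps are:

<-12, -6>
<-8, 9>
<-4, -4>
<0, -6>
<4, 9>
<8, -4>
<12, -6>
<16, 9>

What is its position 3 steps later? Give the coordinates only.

<28, 9>

First: linear, +4 per step → 28 at step 10.
Second: cycles through -6, 9, -4 every 3 steps. Step 10 lands at position 1 of the cycle → 9.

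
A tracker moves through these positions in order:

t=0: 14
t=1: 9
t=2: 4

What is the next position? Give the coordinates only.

The position changes by -5 every step.
step 3: 4 − 5 → -1

-1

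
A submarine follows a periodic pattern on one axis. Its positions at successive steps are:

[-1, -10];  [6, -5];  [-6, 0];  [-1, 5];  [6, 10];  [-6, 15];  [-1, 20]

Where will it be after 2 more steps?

[-6, 30]

First: cycles through -1, 6, -6 every 3 steps. Step 8 lands at position 2 of the cycle → -6.
Second: linear, +5 per step → 30 at step 8.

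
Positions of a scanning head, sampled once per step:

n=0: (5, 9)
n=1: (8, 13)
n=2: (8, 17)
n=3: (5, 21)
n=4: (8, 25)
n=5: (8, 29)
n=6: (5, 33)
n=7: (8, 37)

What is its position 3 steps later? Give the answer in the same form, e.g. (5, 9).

(8, 49)

First: cycles through 5, 8, 8 every 3 steps. Step 10 lands at position 1 of the cycle → 8.
Second: linear, +4 per step → 49 at step 10.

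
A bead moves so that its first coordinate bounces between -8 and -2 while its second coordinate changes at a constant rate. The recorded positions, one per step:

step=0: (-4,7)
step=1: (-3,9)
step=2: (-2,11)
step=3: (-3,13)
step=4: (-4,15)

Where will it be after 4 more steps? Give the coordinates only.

The first coordinate reflects between -8 and -2, moving 1 per step.
  step 5: -4 → -5
  step 6: -5 → -6
  step 7: -6 → -7
  step 8: -7 → -8
The second coordinate changes by +2 each step: at step 8 it is 23.

(-8,23)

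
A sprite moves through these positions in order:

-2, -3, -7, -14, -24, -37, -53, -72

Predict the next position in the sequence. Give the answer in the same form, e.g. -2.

Successive displacements: -1, -4, -7, -10, -13, -16, -19 — each changes by -3.
step 8: -72 − 22 → -94

-94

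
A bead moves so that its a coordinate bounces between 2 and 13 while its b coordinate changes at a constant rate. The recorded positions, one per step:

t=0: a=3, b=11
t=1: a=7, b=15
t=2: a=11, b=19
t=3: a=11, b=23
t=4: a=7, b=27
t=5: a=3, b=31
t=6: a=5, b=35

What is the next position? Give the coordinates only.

The a coordinate reflects between 2 and 13, moving 4 per step.
  step 7: 5 → 9
The b coordinate changes by +4 each step: at step 7 it is 39.

a=9, b=39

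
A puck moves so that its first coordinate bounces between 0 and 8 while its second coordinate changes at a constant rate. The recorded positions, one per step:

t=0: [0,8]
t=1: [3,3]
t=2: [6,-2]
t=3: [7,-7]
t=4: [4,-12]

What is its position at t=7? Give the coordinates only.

[5,-27]

The first coordinate travels 3 per step and bounces off the walls at 0 and 8.
  step 5: 4 → 1
  step 6: 1 → 2
  step 7: 2 → 5
The second coordinate changes by -5 each step: at step 7 it is -27.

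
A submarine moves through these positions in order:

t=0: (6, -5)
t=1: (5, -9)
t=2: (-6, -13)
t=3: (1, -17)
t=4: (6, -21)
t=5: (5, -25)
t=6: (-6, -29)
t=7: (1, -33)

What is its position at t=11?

First: cycles through 6, 5, -6, 1 every 4 steps. Step 11 lands at position 3 of the cycle → 1.
Second: linear, -4 per step → -49 at step 11.

(1, -49)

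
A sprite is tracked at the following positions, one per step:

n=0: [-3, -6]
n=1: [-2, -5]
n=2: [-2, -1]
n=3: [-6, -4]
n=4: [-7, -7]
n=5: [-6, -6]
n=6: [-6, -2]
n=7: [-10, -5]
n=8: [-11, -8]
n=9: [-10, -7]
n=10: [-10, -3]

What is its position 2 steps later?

Step-to-step displacements: [+1, +1], [+0, +4], [-4, -3], [-1, -3], [+1, +1], [+0, +4], [-4, -3], [-1, -3], [+1, +1], [+0, +4] — a repeating cycle of length 4.
step 11: apply [-4, -3] → [-14, -6]
step 12: apply [-1, -3] → [-15, -9]

[-15, -9]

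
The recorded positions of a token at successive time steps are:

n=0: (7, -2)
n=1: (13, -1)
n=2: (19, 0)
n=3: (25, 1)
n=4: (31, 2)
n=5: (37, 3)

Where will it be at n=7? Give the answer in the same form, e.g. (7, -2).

The position changes by (+6, +1) every step.
step 6: (37, 3) + (+6, +1) → (43, 4)
step 7: (43, 4) + (+6, +1) → (49, 5)

(49, 5)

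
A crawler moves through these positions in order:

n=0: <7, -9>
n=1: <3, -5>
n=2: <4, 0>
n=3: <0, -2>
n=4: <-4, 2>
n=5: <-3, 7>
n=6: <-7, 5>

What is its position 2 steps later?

<-10, 14>

The moves between consecutive positions are <-4, +4>, <+1, +5>, <-4, -2>, <-4, +4>, <+1, +5>, <-4, -2>; they repeat the 3-cycle [<-4, +4>, <+1, +5>, <-4, -2>].
step 7: apply <-4, +4> → <-11, 9>
step 8: apply <+1, +5> → <-10, 14>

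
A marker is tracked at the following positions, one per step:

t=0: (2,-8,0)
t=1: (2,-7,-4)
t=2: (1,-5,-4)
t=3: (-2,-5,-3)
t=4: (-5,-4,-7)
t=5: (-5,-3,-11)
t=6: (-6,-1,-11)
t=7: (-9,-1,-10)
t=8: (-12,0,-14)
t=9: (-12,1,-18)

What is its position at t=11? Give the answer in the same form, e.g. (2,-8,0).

(-16,3,-17)

The moves between consecutive positions are (+0,+1,-4), (-1,+2,+0), (-3,+0,+1), (-3,+1,-4), (+0,+1,-4), (-1,+2,+0), (-3,+0,+1), (-3,+1,-4), (+0,+1,-4); they repeat the 4-cycle [(+0,+1,-4), (-1,+2,+0), (-3,+0,+1), (-3,+1,-4)].
step 10: apply (-1,+2,+0) → (-13,3,-18)
step 11: apply (-3,+0,+1) → (-16,3,-17)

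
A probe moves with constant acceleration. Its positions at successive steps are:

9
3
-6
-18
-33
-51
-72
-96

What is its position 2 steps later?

Successive displacements: -6, -9, -12, -15, -18, -21, -24 — each changes by -3.
step 8: -96 − 27 → -123
step 9: -123 − 30 → -153

-153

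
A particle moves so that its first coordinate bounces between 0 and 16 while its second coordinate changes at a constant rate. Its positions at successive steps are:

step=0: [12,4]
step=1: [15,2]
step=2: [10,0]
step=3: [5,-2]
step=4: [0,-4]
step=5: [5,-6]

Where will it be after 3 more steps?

[12,-12]

The first coordinate travels 5 per step and bounces off the walls at 0 and 16.
  step 6: 5 → 10
  step 7: 10 → 15
  step 8: 15 → 12
The second coordinate changes by -2 each step: at step 8 it is -12.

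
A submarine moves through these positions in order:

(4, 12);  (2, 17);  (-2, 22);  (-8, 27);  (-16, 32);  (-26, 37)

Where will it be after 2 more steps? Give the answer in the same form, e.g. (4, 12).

(-52, 47)

Successive displacements: (-2, +5), (-4, +5), (-6, +5), (-8, +5), (-10, +5) — each changes by (-2, +0).
step 6: (-26, 37) + (-12, +5) → (-38, 42)
step 7: (-38, 42) + (-14, +5) → (-52, 47)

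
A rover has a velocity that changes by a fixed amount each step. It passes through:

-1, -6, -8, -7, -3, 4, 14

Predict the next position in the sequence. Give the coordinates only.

27

Taking differences between consecutive positions: -5, -2, +1, +4, +7, +10. These grow by +3 each step.
step 7: 14 + 13 → 27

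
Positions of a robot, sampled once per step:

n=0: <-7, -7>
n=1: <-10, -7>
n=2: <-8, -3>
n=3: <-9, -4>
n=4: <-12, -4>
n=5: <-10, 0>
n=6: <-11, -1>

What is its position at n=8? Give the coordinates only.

The moves between consecutive positions are <-3, +0>, <+2, +4>, <-1, -1>, <-3, +0>, <+2, +4>, <-1, -1>; they repeat the 3-cycle [<-3, +0>, <+2, +4>, <-1, -1>].
step 7: apply <-3, +0> → <-14, -1>
step 8: apply <+2, +4> → <-12, 3>

<-12, 3>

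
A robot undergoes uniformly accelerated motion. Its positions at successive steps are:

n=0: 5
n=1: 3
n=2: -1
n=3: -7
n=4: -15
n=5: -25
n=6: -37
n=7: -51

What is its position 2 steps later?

First differences are -2, -4, -6, -8, -10, -12, -14; their common second difference is -2 (constant acceleration).
step 8: -51 − 16 → -67
step 9: -67 − 18 → -85

-85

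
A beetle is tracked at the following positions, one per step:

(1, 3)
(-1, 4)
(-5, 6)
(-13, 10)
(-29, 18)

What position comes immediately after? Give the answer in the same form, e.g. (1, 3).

(-61, 34)

Step-to-step displacements: (-2, +1), (-4, +2), (-8, +4), (-16, +8); each is 2× the previous.
step 5: (-29, 18) + (-32, +16) → (-61, 34)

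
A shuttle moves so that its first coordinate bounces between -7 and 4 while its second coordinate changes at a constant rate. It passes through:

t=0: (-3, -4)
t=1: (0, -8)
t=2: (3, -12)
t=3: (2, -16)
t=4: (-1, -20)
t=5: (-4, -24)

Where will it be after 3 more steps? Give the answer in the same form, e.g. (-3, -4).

The first coordinate reflects between -7 and 4, moving 3 per step.
  step 6: -4 → -7
  step 7: -7 → -4
  step 8: -4 → -1
The second coordinate changes by -4 each step: at step 8 it is -36.

(-1, -36)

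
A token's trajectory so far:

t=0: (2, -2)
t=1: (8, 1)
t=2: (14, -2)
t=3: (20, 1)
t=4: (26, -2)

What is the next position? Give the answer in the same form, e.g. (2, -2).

First: linear, +6 per step → 32 at step 5.
Second: cycles through -2, 1 every 2 steps. Step 5 lands at position 1 of the cycle → 1.

(32, 1)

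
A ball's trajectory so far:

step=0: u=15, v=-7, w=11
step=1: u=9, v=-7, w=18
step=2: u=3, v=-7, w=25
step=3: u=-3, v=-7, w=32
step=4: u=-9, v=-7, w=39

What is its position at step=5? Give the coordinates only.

The position changes by (-6, +0, +7) every step.
step 5: u=-9, v=-7, w=39 + (-6, +0, +7) → u=-15, v=-7, w=46

u=-15, v=-7, w=46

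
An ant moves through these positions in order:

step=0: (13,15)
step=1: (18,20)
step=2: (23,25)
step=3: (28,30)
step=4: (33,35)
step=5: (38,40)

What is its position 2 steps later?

(48,50)

Each step adds (+5,+5) to the position.
step 6: (38,40) + (+5,+5) → (43,45)
step 7: (43,45) + (+5,+5) → (48,50)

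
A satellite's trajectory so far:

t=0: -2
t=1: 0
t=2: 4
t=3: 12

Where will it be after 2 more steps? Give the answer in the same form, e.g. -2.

60

Consecutive displacements +2, +4, +8 scale by a factor of 2 each step.
step 4: 12 + 16 → 28
step 5: 28 + 32 → 60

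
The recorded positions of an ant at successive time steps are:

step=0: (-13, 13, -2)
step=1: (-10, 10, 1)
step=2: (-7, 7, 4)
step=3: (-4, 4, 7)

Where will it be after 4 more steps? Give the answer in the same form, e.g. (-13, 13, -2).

(8, -8, 19)

Constant displacement of (+3, -3, +3) per step.
step 4: (-4, 4, 7) + (+3, -3, +3) → (-1, 1, 10)
step 5: (-1, 1, 10) + (+3, -3, +3) → (2, -2, 13)
step 6: (2, -2, 13) + (+3, -3, +3) → (5, -5, 16)
step 7: (5, -5, 16) + (+3, -3, +3) → (8, -8, 19)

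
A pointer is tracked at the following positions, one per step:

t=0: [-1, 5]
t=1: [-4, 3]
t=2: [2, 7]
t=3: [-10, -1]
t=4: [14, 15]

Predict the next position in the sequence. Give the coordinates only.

[-34, -17]

Consecutive displacements [-3, -2], [+6, +4], [-12, -8], [+24, +16] scale by a factor of -2 each step.
step 5: [14, 15] + [-48, -32] → [-34, -17]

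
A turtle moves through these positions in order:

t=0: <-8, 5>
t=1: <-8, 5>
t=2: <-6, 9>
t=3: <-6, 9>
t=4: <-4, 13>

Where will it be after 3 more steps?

<-2, 17>

Step-to-step displacements: <+0, +0>, <+2, +4>, <+0, +0>, <+2, +4> — a repeating cycle of length 2.
step 5: apply <+0, +0> → <-4, 13>
step 6: apply <+2, +4> → <-2, 17>
step 7: apply <+0, +0> → <-2, 17>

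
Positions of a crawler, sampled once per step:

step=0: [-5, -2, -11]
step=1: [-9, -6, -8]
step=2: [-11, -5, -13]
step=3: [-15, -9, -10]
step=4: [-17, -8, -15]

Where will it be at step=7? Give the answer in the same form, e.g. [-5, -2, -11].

Differencing gives [-4, -4, +3], [-2, +1, -5], [-4, -4, +3], [-2, +1, -5]. This is the pattern [-4, -4, +3], [-2, +1, -5] repeated.
step 5: apply [-4, -4, +3] → [-21, -12, -12]
step 6: apply [-2, +1, -5] → [-23, -11, -17]
step 7: apply [-4, -4, +3] → [-27, -15, -14]

[-27, -15, -14]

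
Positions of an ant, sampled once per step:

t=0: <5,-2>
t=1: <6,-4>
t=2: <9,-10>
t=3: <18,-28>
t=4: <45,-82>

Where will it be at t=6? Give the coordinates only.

<369,-730>

The jumps are <+1,-2>, <+3,-6>, <+9,-18>, <+27,-54> — a geometric progression with ratio 3.
step 5: <45,-82> + <+81,-162> → <126,-244>
step 6: <126,-244> + <+243,-486> → <369,-730>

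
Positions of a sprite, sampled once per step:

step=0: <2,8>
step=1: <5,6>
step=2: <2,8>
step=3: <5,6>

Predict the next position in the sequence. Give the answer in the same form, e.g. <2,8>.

<2,8>

Step-to-step displacements: <+3,-2>, <-3,+2>, <+3,-2>; each is -1× the previous.
step 4: <5,6> + <-3,+2> → <2,8>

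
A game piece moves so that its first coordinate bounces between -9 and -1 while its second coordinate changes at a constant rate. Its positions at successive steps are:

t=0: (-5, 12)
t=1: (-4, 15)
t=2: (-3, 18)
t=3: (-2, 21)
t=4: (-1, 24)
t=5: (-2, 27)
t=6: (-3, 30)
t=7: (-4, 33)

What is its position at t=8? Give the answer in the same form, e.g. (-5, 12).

(-5, 36)

The first coordinate travels 1 per step and bounces off the walls at -9 and -1.
  step 8: -4 → -5
The second coordinate changes by +3 each step: at step 8 it is 36.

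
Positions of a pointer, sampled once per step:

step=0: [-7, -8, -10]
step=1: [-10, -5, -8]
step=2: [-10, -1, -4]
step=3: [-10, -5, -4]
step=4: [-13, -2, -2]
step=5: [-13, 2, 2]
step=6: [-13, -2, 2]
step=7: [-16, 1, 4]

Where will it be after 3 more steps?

Differencing gives [-3, +3, +2], [+0, +4, +4], [+0, -4, +0], [-3, +3, +2], [+0, +4, +4], [+0, -4, +0], [-3, +3, +2]. This is the pattern [-3, +3, +2], [+0, +4, +4], [+0, -4, +0] repeated.
step 8: apply [+0, +4, +4] → [-16, 5, 8]
step 9: apply [+0, -4, +0] → [-16, 1, 8]
step 10: apply [-3, +3, +2] → [-19, 4, 10]

[-19, 4, 10]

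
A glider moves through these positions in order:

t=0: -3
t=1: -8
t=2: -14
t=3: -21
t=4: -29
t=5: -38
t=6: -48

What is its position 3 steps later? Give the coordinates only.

Successive displacements: -5, -6, -7, -8, -9, -10 — each changes by -1.
step 7: -48 − 11 → -59
step 8: -59 − 12 → -71
step 9: -71 − 13 → -84

-84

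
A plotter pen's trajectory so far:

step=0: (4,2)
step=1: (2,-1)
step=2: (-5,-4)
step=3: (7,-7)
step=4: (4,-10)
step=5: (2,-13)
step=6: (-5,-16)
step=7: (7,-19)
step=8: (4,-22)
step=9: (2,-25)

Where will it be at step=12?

(4,-34)

The first coordinate repeats the cycle [4, 2, -5, 7] with period 4; step 12 mod 4 = 0, giving 4.
The second coordinate changes by -3 each step, so at step 12 it is 2 + 12·(-3) = -34.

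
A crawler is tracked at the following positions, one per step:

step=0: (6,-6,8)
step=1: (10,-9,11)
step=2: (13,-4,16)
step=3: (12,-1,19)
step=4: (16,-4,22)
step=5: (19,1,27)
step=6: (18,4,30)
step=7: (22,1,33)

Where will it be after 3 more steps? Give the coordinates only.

(28,6,44)

Step-to-step displacements: (+4,-3,+3), (+3,+5,+5), (-1,+3,+3), (+4,-3,+3), (+3,+5,+5), (-1,+3,+3), (+4,-3,+3) — a repeating cycle of length 3.
step 8: apply (+3,+5,+5) → (25,6,38)
step 9: apply (-1,+3,+3) → (24,9,41)
step 10: apply (+4,-3,+3) → (28,6,44)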